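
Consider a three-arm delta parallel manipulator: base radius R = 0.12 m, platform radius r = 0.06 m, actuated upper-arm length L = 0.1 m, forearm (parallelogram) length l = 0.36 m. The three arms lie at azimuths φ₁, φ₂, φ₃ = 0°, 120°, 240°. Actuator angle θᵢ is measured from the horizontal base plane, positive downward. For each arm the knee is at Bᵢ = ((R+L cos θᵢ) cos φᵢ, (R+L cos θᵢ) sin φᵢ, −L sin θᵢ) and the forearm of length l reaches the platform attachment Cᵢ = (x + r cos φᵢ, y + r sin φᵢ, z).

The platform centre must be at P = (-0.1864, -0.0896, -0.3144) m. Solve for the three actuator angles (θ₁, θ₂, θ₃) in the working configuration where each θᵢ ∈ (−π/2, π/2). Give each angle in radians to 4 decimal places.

rotate P by −φ1: (-0.1864, -0.0896, -0.3144)
  A cos θ + B sin θ = C:  0.2464·cos θ + -0.3144·sin θ = -0.2399
  √(A²+B²)=0.3995;  θ1 = -0.9061+2.2152 ≈ 1.3091
φ2=120.0° → target in arm frame (0.0156, 0.2062)
  e−x'=0.0444;  (l²−L²−(e−x')²−y'²−z²)/2L = -0.1187
  √(A²+B²)=0.3175;  θ2 = -1.4305+1.9541 ≈ 0.5236
φ3=240.0° → target in arm frame (0.1708, -0.1166)
  A=-0.1108, B=-0.3144, C=(l²−L²−A²−y'²−z²)/(2L)=-0.0256
  θ3 = atan2(B,A) + arccos(C/0.3334) = -0.2619

θ₁ = 1.3091, θ₂ = 0.5236, θ₃ = -0.2619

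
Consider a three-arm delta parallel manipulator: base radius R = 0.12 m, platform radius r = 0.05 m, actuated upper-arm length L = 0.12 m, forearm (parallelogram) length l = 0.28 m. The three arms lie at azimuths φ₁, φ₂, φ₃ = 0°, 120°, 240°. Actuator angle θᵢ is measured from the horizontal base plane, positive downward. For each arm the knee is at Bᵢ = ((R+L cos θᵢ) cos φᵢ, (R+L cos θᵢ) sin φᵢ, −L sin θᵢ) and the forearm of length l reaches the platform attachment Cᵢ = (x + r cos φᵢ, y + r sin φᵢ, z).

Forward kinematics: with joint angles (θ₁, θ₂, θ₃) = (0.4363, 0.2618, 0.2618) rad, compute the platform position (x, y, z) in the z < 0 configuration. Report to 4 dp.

(-0.0198, 0.0000, -0.2481)

φ1=0.0°: virtual centre (0.1788, 0.0000, -0.0507), radius l
arm 2 at φ=120.0°: (R−r)+L cos θ2 = 0.1859;  S2 = (-0.0930, 0.1610, -0.0311)
φ3=240.0°: virtual centre (-0.0930, -0.1610, -0.0311), radius l
subtract pairs → two planes through P
linear system: -0.5434x+0.3220y = 0.0010−0.0393z; -0.5434x+-0.3220y = 0.0010−0.0393z
det = 0.3500;  x = -0.0018+0.0723z,  y = 0.0000+0.0000z
quadratic in z: (1.0052)z²+(0.0753)z+(-0.0432)=0, √Δ=0.4236 → z ∈ {-0.2481, 0.1732}; z = -0.2481 (taking z<0)
x = -0.0198, y = 0.0000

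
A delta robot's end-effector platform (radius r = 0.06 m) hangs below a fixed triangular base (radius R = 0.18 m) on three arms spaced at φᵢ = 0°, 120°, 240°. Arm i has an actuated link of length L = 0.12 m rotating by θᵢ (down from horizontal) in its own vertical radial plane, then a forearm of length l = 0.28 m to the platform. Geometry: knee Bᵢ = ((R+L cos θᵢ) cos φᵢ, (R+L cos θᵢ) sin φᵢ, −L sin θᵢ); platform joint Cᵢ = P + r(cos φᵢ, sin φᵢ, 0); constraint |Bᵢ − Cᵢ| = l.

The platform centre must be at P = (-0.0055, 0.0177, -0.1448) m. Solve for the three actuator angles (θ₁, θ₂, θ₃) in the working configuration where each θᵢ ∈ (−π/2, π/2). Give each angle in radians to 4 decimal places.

arm 1 (φ=0.0°): x'=-0.0055, y'=0.0177
  A=0.1255, B=-0.1448, C=(l²−L²−A²−y'²−z²)/(2L)=0.1124
  √(A²+B²)=0.1916;  θ1 = -0.8567+0.9441 ≈ 0.0875
rotate P by −φ2: (0.0181, -0.0041, -0.1448)
  A cos θ + B sin θ = C:  0.1019·cos θ + -0.1448·sin θ = 0.1360
  θ2 = atan2(B,A) + arccos(C/0.1771) = -0.2620
arm 3 (φ=240.0°): x'=-0.0126, y'=-0.0136
  A cos θ + B sin θ = C:  0.1326·cos θ + -0.1448·sin θ = 0.1053
  √(A²+B²)=0.1963;  θ3 = -0.8294+1.0047 ≈ 0.1753

θ₁ = 0.0875, θ₂ = -0.2620, θ₃ = 0.1753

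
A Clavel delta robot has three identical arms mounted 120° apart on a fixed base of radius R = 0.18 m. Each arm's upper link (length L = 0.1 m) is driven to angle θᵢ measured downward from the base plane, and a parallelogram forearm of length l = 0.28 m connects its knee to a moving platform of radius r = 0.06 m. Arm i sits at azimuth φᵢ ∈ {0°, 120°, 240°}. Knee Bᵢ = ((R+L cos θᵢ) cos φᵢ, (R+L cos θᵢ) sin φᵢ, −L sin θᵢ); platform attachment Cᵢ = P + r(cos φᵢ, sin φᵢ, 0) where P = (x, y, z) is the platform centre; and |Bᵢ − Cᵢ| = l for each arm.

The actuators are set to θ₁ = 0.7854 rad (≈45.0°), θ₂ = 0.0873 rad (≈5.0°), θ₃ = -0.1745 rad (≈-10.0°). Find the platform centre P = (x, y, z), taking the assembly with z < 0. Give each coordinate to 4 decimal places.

(-0.0600, -0.0131, -0.1947)

arm 1 at φ=0.0°: e+L cos θ1 = 0.1907;  S1 = (0.1907, 0.0000, -0.0707)
φ2=120.0°: virtual centre (-0.1098, 0.1902, -0.0087), radius l
S3 = (0.2185·cos240.0°, 0.2185·sin240.0°, 0.0174) = (-0.1092, -0.1892, 0.0174)
subtract pairs → two planes through P
[-0.6010 0.3804 0.1240]·P = 0.0069;  [-0.5999 -0.3784 0.1761]·P = 0.0067
Cramer: x(z) = -0.0113+0.2500z;  y(z) = 0.0003+0.0691z
quadratic in z: (1.0673)z²+(0.0404)z+(-0.0326)=0, √Δ=0.3751 → z ∈ {-0.1947, 0.1568}; z = -0.1947 (taking z<0)
x = -0.0600, y = -0.0131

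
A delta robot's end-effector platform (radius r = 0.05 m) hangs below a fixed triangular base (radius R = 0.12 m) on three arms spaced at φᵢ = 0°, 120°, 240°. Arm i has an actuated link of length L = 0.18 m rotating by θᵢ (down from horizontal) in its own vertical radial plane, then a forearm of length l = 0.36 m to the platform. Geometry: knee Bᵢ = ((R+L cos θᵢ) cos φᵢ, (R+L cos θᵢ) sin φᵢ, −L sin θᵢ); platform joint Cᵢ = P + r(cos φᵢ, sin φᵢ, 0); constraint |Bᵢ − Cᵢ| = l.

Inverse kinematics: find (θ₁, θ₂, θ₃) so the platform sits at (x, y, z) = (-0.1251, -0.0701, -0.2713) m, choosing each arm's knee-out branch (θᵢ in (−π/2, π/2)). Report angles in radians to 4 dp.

rotate P by −φ1: (-0.1251, -0.0701, -0.2713)
  e−x'=0.1951;  (l²−L²−(e−x')²−y'²−z²)/2L = -0.0538
  γ=atan2(-0.2713,0.1951)=-0.9473;  ψ=arccos(-0.1611)=1.7326;  θ1=γ+ψ≈0.7853
φ2=120.0° → target in arm frame (0.0018, 0.1434)
  A cos θ + B sin θ = C:  0.0682·cos θ + -0.2713·sin θ = -0.0045
  √(A²+B²)=0.2797;  θ2 = -1.3247+1.5868 ≈ 0.2621
rotate P by −φ3: (0.1233, -0.0733, -0.2713)
  e−x'=-0.0533;  (l²−L²−(e−x')²−y'²−z²)/2L = 0.0427
  θ3 = atan2(B,A) + arccos(C/0.2765) = -0.3491

θ₁ = 0.7853, θ₂ = 0.2621, θ₃ = -0.3491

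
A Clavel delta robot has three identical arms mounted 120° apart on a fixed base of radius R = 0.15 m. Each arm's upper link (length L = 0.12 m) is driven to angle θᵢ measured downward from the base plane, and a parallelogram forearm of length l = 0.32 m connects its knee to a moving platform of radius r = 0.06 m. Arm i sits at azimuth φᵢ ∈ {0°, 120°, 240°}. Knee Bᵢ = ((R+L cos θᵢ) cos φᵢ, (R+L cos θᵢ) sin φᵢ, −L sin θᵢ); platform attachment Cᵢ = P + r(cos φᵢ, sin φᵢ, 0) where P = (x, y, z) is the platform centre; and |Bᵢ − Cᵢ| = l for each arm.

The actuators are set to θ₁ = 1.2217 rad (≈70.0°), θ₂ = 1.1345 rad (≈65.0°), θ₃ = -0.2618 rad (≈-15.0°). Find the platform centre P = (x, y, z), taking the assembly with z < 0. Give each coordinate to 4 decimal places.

φ1=0.0°: virtual centre (0.1310, 0.0000, -0.1128), radius l
S2 = (0.1407·cos120.0°, 0.1407·sin120.0°, -0.1088) = (-0.0704, 0.1219, -0.1088)
arm 3 at φ=240.0°: (R−r)+L cos θ3 = 0.2059;  S3 = (-0.1030, -0.1783, 0.0311)
|S₂|²−|S₁|² = 0.0017;  |S₃|²−|S₁|² = 0.0135
linear system: -0.4028x+0.2437y = 0.0017−0.0080z; -0.4680x+-0.3566y = 0.0135−0.2876z
Cramer: x(z) = -0.0152+0.2831z;  y(z) = -0.0179+0.4350z
quadratic in z: (1.2694)z²+(0.1272)z+(-0.0680)=0, √Δ=0.6012 → z ∈ {-0.2869, 0.1867}; z = -0.2869 (taking z<0)
x = -0.0964, y = -0.1427

(-0.0964, -0.1427, -0.2869)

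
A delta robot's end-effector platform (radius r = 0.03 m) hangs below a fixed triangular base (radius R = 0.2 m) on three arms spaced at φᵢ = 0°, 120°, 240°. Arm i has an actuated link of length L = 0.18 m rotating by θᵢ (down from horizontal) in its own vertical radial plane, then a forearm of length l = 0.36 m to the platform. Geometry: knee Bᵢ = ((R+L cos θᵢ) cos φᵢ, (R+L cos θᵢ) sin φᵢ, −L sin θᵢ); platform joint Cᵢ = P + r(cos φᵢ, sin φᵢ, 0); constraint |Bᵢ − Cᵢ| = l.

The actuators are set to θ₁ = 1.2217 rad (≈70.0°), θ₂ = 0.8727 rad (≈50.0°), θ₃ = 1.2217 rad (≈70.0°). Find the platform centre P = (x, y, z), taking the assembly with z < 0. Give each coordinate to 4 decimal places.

(-0.0276, 0.0478, -0.4144)

arm 1 at φ=0.0°: ρ1 = 0.2316;  O1 = (0.2316, 0.0000, -0.1691)
arm 2 at φ=120.0°: ρ2 = 0.2857;  O2 = (-0.1428, 0.2474, -0.1379)
φ3=240.0°: virtual centre (-0.1158, -0.2005, -0.1691), radius l
|O₂|²−|O₁|² = 0.0184;  |O₃|²−|O₁|² = 0.0000
[-0.7488 0.4948 0.0625]·P = 0.0184;  [-0.6947 -0.4011 0.0000]·P = 0.0000
det = 0.6441;  x = -0.0115+0.0389z,  y = 0.0198+-0.0674z
sphere 1 gives Az²+Bz+C=0 with A=1.0061, B=0.3167, C=-0.0415;  B²−4AC=0.2674;  roots -0.4144, 0.0996;  negative root z = -0.4144
x = -0.0276, y = 0.0478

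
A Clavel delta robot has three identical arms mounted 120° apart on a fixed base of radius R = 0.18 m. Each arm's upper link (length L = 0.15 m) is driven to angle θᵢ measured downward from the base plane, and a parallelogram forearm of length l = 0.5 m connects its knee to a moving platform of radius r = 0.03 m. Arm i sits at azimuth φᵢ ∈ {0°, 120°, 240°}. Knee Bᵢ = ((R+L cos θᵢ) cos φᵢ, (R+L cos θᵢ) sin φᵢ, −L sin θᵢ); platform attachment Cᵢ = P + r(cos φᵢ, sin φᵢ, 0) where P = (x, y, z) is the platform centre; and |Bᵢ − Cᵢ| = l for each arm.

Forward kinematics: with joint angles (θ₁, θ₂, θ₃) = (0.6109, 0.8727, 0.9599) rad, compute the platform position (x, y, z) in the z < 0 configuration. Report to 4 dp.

(0.0570, 0.0147, -0.5368)

S1 = (0.2729·cos0.0°, 0.2729·sin0.0°, -0.0860) = (0.2729, 0.0000, -0.0860)
arm 2 at φ=120.0°: e+L cos θ2 = 0.2464;  S2 = (-0.1232, 0.2134, -0.1149)
S3 = (0.2360·cos240.0°, 0.2360·sin240.0°, -0.1229) = (-0.1180, -0.2044, -0.1229)
subtract pairs → two planes through P
linear system: -0.7922x+0.4268y = -0.0079−-0.0577z; -0.7818x+-0.4088y = -0.0110−-0.0737z
det = 0.6575;  x = 0.0121+-0.0837z,  y = 0.0039+-0.0201z
quadratic in z: (1.0074)z²+(0.2156)z+(-0.1746)=0, √Δ=0.8660 → z ∈ {-0.5368, 0.3228}; z = -0.5368 (taking z<0)
x = 0.0570, y = 0.0147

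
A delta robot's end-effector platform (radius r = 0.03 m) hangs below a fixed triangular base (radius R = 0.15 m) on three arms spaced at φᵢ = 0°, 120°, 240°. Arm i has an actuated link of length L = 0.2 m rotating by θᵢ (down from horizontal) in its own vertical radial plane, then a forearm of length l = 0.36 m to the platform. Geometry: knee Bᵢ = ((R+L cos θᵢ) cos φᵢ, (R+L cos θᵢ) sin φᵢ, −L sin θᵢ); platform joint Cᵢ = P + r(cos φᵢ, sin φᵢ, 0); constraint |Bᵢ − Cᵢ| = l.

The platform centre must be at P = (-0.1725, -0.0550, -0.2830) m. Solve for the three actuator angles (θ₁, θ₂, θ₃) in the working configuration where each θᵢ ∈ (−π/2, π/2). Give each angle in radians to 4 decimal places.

rotate P by −φ1: (-0.1725, -0.0550, -0.2830)
  e−x'=0.2925;  (l²−L²−(e−x')²−y'²−z²)/2L = -0.1977
  √(A²+B²)=0.4070;  θ1 = -0.7689+2.0780 ≈ 1.3091
φ2=120.0° → target in arm frame (0.0386, 0.1769)
  A=0.0814, B=-0.2830, C=(l²−L²−A²−y'²−z²)/(2L)=-0.0710
  θ2 = atan2(B,A) + arccos(C/0.2945) = 0.5235
rotate P by −φ3: (0.1339, -0.1219, -0.2830)
  A cos θ + B sin θ = C:  -0.0139·cos θ + -0.2830·sin θ = -0.0138
  γ=atan2(-0.2830,-0.0139)=-1.6198;  ψ=arccos(-0.0489)=1.6197;  θ3=γ+ψ≈-0.0001

θ₁ = 1.3091, θ₂ = 0.5235, θ₃ = -0.0001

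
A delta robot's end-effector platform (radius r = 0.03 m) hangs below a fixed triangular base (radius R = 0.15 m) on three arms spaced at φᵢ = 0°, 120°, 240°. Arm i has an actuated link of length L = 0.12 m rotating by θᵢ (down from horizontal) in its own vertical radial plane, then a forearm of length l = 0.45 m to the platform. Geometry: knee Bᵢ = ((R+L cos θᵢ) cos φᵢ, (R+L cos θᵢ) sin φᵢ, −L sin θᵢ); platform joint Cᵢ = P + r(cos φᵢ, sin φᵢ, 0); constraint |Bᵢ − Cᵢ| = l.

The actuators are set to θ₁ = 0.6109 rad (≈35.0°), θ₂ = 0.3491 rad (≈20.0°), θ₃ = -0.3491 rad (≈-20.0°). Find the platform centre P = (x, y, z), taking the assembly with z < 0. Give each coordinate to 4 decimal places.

(-0.0856, -0.0796, -0.3910)

arm 1 at φ=0.0°: (R−r)+L cos θ1 = 0.2183;  S1 = (0.2183, 0.0000, -0.0688)
φ2=120.0°: virtual centre (-0.1164, 0.2016, -0.0410), radius l
arm 3 at φ=240.0°: (R−r)+L cos θ3 = 0.2328;  S3 = (-0.1164, -0.2016, 0.0410)
subtract pairs → two planes through P
plane₁₂: -0.6694x+0.4032y+0.0556z = 0.0035
det = 0.5397;  x = -0.0052+0.2057z,  y = 0.0000+0.2036z
quadratic in z: (1.0838)z²+(0.0457)z+(-0.1478)=0, √Δ=0.8018 → z ∈ {-0.3910, 0.3488}; z = -0.3910 (taking z<0)
x = -0.0856, y = -0.0796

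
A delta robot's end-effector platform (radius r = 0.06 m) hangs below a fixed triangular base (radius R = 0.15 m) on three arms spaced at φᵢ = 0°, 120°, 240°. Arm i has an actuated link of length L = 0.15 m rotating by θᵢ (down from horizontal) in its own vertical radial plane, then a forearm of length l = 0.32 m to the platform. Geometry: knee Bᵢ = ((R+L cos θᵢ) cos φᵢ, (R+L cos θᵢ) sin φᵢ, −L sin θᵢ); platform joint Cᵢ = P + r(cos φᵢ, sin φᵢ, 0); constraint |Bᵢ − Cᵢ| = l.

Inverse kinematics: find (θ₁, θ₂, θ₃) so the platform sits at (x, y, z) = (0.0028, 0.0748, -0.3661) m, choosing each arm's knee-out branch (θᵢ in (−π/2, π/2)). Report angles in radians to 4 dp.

θ₁ = 0.8728, θ₂ = 0.6105, θ₃ = 1.1345

arm 1 (φ=0.0°): x'=0.0028, y'=0.0748
  A=0.0872, B=-0.3661, C=(l²−L²−A²−y'²−z²)/(2L)=-0.2244
  √(A²+B²)=0.3763;  θ1 = -1.3370+2.2097 ≈ 0.8728
arm 2 (φ=120.0°): x'=0.0634, y'=-0.0398
  e−x'=0.0266;  (l²−L²−(e−x')²−y'²−z²)/2L = -0.1881
  √(A²+B²)=0.3671;  θ2 = -1.4982+2.1088 ≈ 0.6105
φ3=240.0° → target in arm frame (-0.0662, -0.0350)
  A=0.1562, B=-0.3661, C=(l²−L²−A²−y'²−z²)/(2L)=-0.2658
  γ=atan2(-0.3661,0.1562)=-1.1676;  ψ=arccos(-0.6678)=2.3021;  θ3=γ+ψ≈1.1345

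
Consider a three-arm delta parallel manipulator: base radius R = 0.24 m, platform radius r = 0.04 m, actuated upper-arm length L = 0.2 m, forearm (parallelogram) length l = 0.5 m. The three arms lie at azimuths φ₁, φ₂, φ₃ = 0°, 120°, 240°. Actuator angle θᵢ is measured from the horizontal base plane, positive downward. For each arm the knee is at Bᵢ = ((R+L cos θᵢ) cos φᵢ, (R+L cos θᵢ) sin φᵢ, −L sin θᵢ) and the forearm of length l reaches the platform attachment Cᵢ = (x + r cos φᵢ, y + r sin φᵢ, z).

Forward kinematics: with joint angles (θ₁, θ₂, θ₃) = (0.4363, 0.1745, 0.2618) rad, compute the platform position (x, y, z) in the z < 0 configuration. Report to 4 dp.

arm 1 at φ=0.0°: (R−r)+L cos θ1 = 0.3813;  centre 1 = (0.3813, 0.0000, -0.0845)
centre 2 = (0.3970·cos120.0°, 0.3970·sin120.0°, -0.0347) = (-0.1985, 0.3438, -0.0347)
φ3=240.0°: virtual centre (-0.1966, -0.3405, -0.0518), radius l
|centre ₂|²−|centre ₁|² = 0.0063;  |centre ₃|²−|centre ₁|² = 0.0048
linear system: -1.1595x+0.6876y = 0.0063−0.0996z; -1.1557x+-0.6810y = 0.0048−0.0655z
Cramer: x(z) = -0.0048+0.0712z;  y(z) = 0.0011-0.0247z
into |P−centre ₁|² = l²: 1.0057z² + 0.1140z + -0.0938 = 0;  Δ = 0.3905;  z = -0.3673 or 0.2540 → z<0 root = -0.3673
x = -0.0309, y = 0.0102

(-0.0309, 0.0102, -0.3673)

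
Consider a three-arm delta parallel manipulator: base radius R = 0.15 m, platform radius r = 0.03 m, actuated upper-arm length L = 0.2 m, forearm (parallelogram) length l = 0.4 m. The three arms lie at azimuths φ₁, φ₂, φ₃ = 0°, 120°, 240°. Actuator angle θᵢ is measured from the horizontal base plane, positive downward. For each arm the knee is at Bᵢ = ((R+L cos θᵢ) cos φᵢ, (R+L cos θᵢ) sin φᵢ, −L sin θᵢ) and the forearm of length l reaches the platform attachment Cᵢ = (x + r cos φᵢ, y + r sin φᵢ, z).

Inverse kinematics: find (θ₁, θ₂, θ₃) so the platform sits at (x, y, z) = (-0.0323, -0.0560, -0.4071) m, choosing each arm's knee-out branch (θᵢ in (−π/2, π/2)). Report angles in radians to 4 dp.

θ₁ = 0.7854, θ₂ = 0.7855, θ₃ = 0.4366

rotate P by −φ1: (-0.0323, -0.0560, -0.4071)
  e−x'=0.1523;  (l²−L²−(e−x')²−y'²−z²)/2L = -0.1802
  √(A²+B²)=0.4347;  θ1 = -1.2128+1.9982 ≈ 0.7854
arm 2 (φ=120.0°): x'=-0.0323, y'=0.0560
  A cos θ + B sin θ = C:  0.1523·cos θ + -0.4071·sin θ = -0.1802
  θ2 = atan2(B,A) + arccos(C/0.4347) = 0.7855
rotate P by −φ3: (0.0646, 0.0000, -0.4071)
  A cos θ + B sin θ = C:  0.0554·cos θ + -0.4071·sin θ = -0.1220
  √(A²+B²)=0.4108;  θ3 = -1.4357+1.8723 ≈ 0.4366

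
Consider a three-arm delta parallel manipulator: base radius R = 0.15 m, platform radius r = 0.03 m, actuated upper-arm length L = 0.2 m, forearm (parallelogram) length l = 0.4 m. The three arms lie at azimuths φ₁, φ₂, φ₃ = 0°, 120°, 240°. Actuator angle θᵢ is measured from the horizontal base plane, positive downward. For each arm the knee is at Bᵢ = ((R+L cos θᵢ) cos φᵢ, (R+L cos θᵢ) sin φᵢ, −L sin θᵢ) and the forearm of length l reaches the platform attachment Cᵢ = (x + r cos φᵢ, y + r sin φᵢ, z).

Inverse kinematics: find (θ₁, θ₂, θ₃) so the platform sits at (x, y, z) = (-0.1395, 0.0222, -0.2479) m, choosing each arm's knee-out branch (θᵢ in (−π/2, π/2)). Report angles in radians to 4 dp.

θ₁ = 0.8730, θ₂ = -0.3487, θ₃ = -0.0872

arm 1 (φ=0.0°): x'=-0.1395, y'=0.0222
  A cos θ + B sin θ = C:  0.2595·cos θ + -0.2479·sin θ = -0.0232
  θ1 = atan2(B,A) + arccos(C/0.3589) = 0.8730
arm 2 (φ=120.0°): x'=0.0890, y'=0.1097
  e−x'=0.0310;  (l²−L²−(e−x')²−y'²−z²)/2L = 0.1139
  θ2 = atan2(B,A) + arccos(C/0.2498) = -0.3487
rotate P by −φ3: (0.0505, -0.1319, -0.2479)
  A=0.0695, B=-0.2479, C=(l²−L²−A²−y'²−z²)/(2L)=0.0908
  θ3 = atan2(B,A) + arccos(C/0.2575) = -0.0872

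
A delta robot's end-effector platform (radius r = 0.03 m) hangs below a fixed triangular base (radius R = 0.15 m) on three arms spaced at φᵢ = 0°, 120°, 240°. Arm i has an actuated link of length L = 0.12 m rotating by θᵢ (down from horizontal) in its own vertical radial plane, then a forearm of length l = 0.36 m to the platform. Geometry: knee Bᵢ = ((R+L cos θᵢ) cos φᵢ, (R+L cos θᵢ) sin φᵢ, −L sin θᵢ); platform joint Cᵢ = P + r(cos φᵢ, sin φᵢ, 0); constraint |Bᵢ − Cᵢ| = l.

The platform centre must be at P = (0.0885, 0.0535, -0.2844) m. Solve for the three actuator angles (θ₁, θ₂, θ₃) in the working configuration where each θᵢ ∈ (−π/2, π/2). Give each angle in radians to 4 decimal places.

φ1=0.0° → target in arm frame (0.0885, 0.0535)
  A=0.0315, B=-0.2844, C=(l²−L²−A²−y'²−z²)/(2L)=0.1269
  √(A²+B²)=0.2861;  θ1 = -1.4605+1.1112 ≈ -0.3493
arm 2 (φ=120.0°): x'=0.0021, y'=-0.1034
  A=0.1179, B=-0.2844, C=(l²−L²−A²−y'²−z²)/(2L)=0.0405
  √(A²+B²)=0.3079;  θ2 = -1.1778+1.4388 ≈ 0.2611
arm 3 (φ=240.0°): x'=-0.0906, y'=0.0499
  A cos θ + B sin θ = C:  0.2106·cos θ + -0.2844·sin θ = -0.0522
  √(A²+B²)=0.3539;  θ3 = -0.9334+1.7187 ≈ 0.7853

θ₁ = -0.3493, θ₂ = 0.2611, θ₃ = 0.7853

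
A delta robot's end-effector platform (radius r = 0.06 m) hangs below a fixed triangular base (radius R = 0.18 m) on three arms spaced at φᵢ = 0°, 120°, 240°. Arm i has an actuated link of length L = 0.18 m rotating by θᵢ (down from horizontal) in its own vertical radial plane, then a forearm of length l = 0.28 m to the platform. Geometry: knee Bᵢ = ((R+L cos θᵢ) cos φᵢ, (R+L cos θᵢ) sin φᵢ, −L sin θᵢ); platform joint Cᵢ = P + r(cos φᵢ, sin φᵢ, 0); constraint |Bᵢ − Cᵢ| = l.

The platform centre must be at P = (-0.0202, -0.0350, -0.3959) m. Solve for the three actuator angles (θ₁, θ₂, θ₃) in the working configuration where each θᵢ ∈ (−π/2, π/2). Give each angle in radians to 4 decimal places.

rotate P by −φ1: (-0.0202, -0.0350, -0.3959)
  e−x'=0.1402;  (l²−L²−(e−x')²−y'²−z²)/2L = -0.3656
  γ=atan2(-0.3959,0.1402)=-1.2304;  ψ=arccos(-0.8705)=2.6270;  θ1=γ+ψ≈1.3966
φ2=120.0° → target in arm frame (-0.0202, 0.0350)
  A=0.1402, B=-0.3959, C=(l²−L²−A²−y'²−z²)/(2L)=-0.3656
  √(A²+B²)=0.4200;  θ2 = -1.2304+2.6270 ≈ 1.3966
arm 3 (φ=240.0°): x'=0.0404, y'=0.0000
  e−x'=0.0796;  (l²−L²−(e−x')²−y'²−z²)/2L = -0.3252
  √(A²+B²)=0.4038;  θ3 = -1.3724+2.5070 ≈ 1.1346

θ₁ = 1.3966, θ₂ = 1.3966, θ₃ = 1.1346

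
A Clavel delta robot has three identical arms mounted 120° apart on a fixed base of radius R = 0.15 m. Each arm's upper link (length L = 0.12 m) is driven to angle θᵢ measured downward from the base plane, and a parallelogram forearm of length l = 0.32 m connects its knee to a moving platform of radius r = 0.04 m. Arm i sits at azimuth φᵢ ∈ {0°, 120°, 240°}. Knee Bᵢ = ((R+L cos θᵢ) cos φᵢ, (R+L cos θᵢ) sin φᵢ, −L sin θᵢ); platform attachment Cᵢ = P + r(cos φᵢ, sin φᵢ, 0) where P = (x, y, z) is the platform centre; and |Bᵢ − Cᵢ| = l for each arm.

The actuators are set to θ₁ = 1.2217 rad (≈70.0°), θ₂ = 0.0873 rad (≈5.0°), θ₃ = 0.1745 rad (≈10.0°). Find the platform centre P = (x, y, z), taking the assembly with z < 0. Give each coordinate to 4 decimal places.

(-0.1296, 0.0071, -0.2663)

φ1=0.0°: virtual centre (0.1510, 0.0000, -0.1128), radius l
O2 = (0.2295·cos120.0°, 0.2295·sin120.0°, -0.0105) = (-0.1148, 0.1988, -0.0105)
O3 = (0.2282·cos240.0°, 0.2282·sin240.0°, -0.0208) = (-0.1141, -0.1976, -0.0208)
|O₂|²−|O₁|² = 0.0173;  |O₃|²−|O₁|² = 0.0170
[-0.5316 0.3976 0.2046]·P = 0.0173;  [-0.5303 -0.3952 0.1839]·P = 0.0170
det = 0.4209;  x = -0.0322+0.3658z,  y = 0.0003+-0.0255z
into |P−O₁|² = l²: 1.1344z² + 0.0914z + -0.0561 = 0;  Δ = 0.2629;  z = -0.2663 or 0.1857 → z<0 root = -0.2663
x = -0.1296, y = 0.0071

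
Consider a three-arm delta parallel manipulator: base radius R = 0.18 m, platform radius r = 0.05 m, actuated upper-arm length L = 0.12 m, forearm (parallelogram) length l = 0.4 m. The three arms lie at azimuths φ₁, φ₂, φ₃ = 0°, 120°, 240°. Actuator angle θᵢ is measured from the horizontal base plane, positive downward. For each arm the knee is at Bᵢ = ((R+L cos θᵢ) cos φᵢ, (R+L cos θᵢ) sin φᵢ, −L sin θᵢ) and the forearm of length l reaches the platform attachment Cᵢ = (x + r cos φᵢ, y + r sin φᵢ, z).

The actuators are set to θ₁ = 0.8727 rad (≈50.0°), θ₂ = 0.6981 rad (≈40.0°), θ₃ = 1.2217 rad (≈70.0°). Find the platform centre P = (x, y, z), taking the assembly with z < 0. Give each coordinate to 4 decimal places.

(0.0136, 0.0661, -0.4357)

O1 = (0.2071·cos0.0°, 0.2071·sin0.0°, -0.0919) = (0.2071, 0.0000, -0.0919)
φ2=120.0°: virtual centre (-0.1110, 0.1922, -0.0771), radius l
arm 3 at φ=240.0°: ρ3 = 0.1710;  O3 = (-0.0855, -0.1481, -0.1128)
|O₂|²−|O₁|² = 0.0038;  |O₃|²−|O₁|² = -0.0094
plane₁₂: -0.6362x+0.3844y+0.0296z = 0.0038
det = 0.4135;  x = 0.0060+-0.0175z,  y = 0.0199+-0.1060z
sphere 1 gives Az²+Bz+C=0 with A=1.0115, B=0.1867, C=-0.1107;  B²−4AC=0.4827;  roots -0.4357, 0.2511;  negative root z = -0.4357
x = 0.0136, y = 0.0661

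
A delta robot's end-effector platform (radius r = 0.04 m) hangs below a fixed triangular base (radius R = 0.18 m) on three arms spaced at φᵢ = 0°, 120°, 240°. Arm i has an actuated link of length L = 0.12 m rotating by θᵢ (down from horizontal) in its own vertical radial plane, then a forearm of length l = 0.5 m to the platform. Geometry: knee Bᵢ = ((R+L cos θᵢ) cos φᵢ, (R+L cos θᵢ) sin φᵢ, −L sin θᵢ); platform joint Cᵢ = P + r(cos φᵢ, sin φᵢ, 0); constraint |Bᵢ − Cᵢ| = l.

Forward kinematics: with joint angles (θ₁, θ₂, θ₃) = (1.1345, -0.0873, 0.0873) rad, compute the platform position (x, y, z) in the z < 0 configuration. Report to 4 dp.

(-0.1805, 0.0206, -0.4431)

O1 = (0.1907·cos0.0°, 0.1907·sin0.0°, -0.1088) = (0.1907, 0.0000, -0.1088)
arm 2 at φ=120.0°: ρ2 = 0.2595;  O2 = (-0.1298, 0.2248, 0.0105)
arm 3 at φ=240.0°: ρ3 = 0.2595;  O3 = (-0.1298, -0.2248, -0.0105)
|O₂|²−|O₁|² = 0.0193;  |O₃|²−|O₁|² = 0.0193
linear system: -0.6410x+0.4495y = 0.0193−0.2384z; -0.6410x+-0.4495y = 0.0193−0.1966z
det = 0.5763;  x = -0.0301+0.3394z,  y = 0.0000+-0.0465z
sphere 1 gives Az²+Bz+C=0 with A=1.1173, B=0.0677, C=-0.1894;  B²−4AC=0.8512;  roots -0.4431, 0.3826;  negative root z = -0.4431
x = -0.1805, y = 0.0206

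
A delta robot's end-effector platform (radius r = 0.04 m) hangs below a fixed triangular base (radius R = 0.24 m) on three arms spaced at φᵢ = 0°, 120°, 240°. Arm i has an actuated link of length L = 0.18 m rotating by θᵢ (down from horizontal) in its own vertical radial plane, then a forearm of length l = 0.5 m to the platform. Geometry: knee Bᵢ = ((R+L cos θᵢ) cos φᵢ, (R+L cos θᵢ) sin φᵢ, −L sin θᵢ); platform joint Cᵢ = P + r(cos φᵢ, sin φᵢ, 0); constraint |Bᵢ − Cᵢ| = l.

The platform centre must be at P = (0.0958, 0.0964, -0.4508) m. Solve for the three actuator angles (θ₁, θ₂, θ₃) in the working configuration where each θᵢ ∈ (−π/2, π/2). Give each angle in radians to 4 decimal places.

θ₁ = 0.2618, θ₂ = 0.5234, θ₃ = 1.1344

rotate P by −φ1: (0.0958, 0.0964, -0.4508)
  A=0.1042, B=-0.4508, C=(l²−L²−A²−y'²−z²)/(2L)=-0.0160
  γ=atan2(-0.4508,0.1042)=-1.3436;  ψ=arccos(-0.0346)=1.6055;  θ1=γ+ψ≈0.2618
rotate P by −φ2: (0.0356, -0.1312, -0.4508)
  A cos θ + B sin θ = C:  0.1644·cos θ + -0.4508·sin θ = -0.0829
  γ=atan2(-0.4508,0.1644)=-1.2211;  ψ=arccos(-0.1728)=1.7445;  θ2=γ+ψ≈0.5234
arm 3 (φ=240.0°): x'=-0.1314, y'=0.0348
  A=0.3314, B=-0.4508, C=(l²−L²−A²−y'²−z²)/(2L)=-0.2685
  √(A²+B²)=0.5595;  θ3 = -0.9369+2.0712 ≈ 1.1344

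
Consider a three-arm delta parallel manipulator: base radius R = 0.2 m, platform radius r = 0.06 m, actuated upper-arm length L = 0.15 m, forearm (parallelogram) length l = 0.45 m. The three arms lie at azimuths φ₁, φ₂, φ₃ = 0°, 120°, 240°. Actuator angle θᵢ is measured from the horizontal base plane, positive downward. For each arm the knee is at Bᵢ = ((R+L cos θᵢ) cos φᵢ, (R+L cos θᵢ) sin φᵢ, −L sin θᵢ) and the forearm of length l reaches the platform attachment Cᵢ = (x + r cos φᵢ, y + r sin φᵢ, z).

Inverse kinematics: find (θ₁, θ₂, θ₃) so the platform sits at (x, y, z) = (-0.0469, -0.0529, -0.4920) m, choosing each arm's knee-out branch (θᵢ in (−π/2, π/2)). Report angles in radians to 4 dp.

arm 1 (φ=0.0°): x'=-0.0469, y'=-0.0529
  A=0.1869, B=-0.4920, C=(l²−L²−A²−y'²−z²)/(2L)=-0.3326
  √(A²+B²)=0.5263;  θ1 = -1.2078+2.2550 ≈ 1.0472
φ2=120.0° → target in arm frame (-0.0224, 0.0671)
  A=0.1624, B=-0.4920, C=(l²−L²−A²−y'²−z²)/(2L)=-0.3097
  γ=atan2(-0.4920,0.1624)=-1.2520;  ψ=arccos(-0.5979)=2.2116;  θ2=γ+ψ≈0.9596
φ3=240.0° → target in arm frame (0.0693, -0.0142)
  e−x'=0.0707;  (l²−L²−(e−x')²−y'²−z²)/2L = -0.2242
  γ=atan2(-0.4920,0.0707)=-1.4280;  ψ=arccos(-0.4511)=2.0388;  θ3=γ+ψ≈0.6108

θ₁ = 1.0472, θ₂ = 0.9596, θ₃ = 0.6108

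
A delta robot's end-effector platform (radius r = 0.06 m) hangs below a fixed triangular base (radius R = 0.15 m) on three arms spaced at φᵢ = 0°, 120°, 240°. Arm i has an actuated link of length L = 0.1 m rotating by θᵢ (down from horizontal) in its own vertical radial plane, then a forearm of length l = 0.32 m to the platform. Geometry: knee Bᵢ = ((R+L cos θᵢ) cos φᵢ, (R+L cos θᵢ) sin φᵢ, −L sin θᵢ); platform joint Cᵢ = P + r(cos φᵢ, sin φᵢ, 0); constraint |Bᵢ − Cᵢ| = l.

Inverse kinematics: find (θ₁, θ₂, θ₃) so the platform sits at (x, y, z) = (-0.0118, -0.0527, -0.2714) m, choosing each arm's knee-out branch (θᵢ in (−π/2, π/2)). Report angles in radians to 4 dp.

rotate P by −φ1: (-0.0118, -0.0527, -0.2714)
  A cos θ + B sin θ = C:  0.1018·cos θ + -0.2714·sin θ = 0.0280
  √(A²+B²)=0.2899;  θ1 = -1.2119+1.4740 ≈ 0.2621
arm 2 (φ=120.0°): x'=-0.0397, y'=0.0366
  A cos θ + B sin θ = C:  0.1297·cos θ + -0.2714·sin θ = 0.0029
  √(A²+B²)=0.3008;  θ2 = -1.1249+1.5613 ≈ 0.4364
arm 3 (φ=240.0°): x'=0.0515, y'=0.0161
  e−x'=0.0385;  (l²−L²−(e−x')²−y'²−z²)/2L = 0.0850
  √(A²+B²)=0.2741;  θ3 = -1.4300+1.2555 ≈ -0.1746

θ₁ = 0.2621, θ₂ = 0.4364, θ₃ = -0.1746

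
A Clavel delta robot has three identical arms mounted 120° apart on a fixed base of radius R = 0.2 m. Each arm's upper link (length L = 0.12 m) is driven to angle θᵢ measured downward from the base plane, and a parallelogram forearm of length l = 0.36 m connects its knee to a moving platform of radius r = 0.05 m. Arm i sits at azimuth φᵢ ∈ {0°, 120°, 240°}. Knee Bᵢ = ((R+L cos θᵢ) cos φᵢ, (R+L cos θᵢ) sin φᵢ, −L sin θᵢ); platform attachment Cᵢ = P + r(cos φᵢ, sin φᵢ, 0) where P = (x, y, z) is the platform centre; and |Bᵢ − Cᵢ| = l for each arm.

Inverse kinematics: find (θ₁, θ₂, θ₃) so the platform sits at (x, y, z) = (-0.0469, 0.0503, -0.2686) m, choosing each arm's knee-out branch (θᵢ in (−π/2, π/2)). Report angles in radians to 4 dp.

θ₁ = 0.6106, θ₂ = -0.2619, θ₃ = 0.4359

rotate P by −φ1: (-0.0469, 0.0503, -0.2686)
  e−x'=0.1969;  (l²−L²−(e−x')²−y'²−z²)/2L = 0.0073
  θ1 = atan2(B,A) + arccos(C/0.3330) = 0.6106
arm 2 (φ=120.0°): x'=0.0670, y'=0.0155
  A=0.0830, B=-0.2686, C=(l²−L²−A²−y'²−z²)/(2L)=0.1497
  √(A²+B²)=0.2811;  θ2 = -1.2711+1.0093 ≈ -0.2619
rotate P by −φ3: (-0.0201, -0.0658, -0.2686)
  e−x'=0.1701;  (l²−L²−(e−x')²−y'²−z²)/2L = 0.0408
  γ=atan2(-0.2686,0.1701)=-1.0062;  ψ=arccos(0.1283)=1.4421;  θ3=γ+ψ≈0.4359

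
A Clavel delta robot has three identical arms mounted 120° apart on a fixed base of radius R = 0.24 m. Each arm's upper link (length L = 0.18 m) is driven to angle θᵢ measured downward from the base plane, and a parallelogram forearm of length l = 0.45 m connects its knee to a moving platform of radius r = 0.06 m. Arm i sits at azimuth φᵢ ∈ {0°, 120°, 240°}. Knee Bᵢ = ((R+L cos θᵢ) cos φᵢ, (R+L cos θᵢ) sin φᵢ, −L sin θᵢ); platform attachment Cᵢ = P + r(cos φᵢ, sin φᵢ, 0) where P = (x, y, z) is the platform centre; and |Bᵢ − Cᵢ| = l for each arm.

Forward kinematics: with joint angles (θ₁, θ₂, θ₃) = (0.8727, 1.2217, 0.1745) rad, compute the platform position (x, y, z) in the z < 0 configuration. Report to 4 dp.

(-0.0203, -0.1499, -0.4211)

φ1=0.0°: virtual centre (0.2957, 0.0000, -0.1379), radius l
arm 2 at φ=120.0°: e+L cos θ2 = 0.2416;  S2 = (-0.1208, 0.2092, -0.1691)
arm 3 at φ=240.0°: e+L cos θ3 = 0.3573;  S3 = (-0.1786, -0.3094, -0.0313)
|S₂|²−|S₁|² = -0.0195;  |S₃|²−|S₁|² = 0.0222
linear system: -0.8330x+0.4184y = -0.0195−-0.0625z; -0.9487x+-0.6188y = 0.0222−0.2133z
Cramer: x(z) = 0.0031+0.0554z;  y(z) = -0.0405+0.2597z
quadratic in z: (1.0705)z²+(0.2223)z+(-0.0962)=0, √Δ=0.6792 → z ∈ {-0.4211, 0.2134}; z = -0.4211 (taking z<0)
x = -0.0203, y = -0.1499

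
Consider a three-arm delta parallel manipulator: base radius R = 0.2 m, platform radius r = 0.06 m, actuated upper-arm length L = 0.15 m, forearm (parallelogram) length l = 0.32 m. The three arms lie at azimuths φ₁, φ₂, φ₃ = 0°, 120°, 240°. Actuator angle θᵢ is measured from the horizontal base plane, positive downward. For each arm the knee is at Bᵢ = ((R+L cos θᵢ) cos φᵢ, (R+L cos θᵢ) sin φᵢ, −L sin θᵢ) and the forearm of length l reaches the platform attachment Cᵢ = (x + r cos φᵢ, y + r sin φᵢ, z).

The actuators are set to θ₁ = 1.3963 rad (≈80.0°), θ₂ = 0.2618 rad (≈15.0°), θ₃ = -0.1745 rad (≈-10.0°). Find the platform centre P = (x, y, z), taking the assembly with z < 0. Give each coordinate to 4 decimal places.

(-0.1477, -0.0271, -0.2043)

O1 = (0.1660·cos0.0°, 0.1660·sin0.0°, -0.1477) = (0.1660, 0.0000, -0.1477)
O2 = (0.2849·cos120.0°, 0.2849·sin120.0°, -0.0388) = (-0.1424, 0.2467, -0.0388)
φ3=240.0°: virtual centre (-0.1439, -0.2492, 0.0260), radius l
subtract pairs → two planes through P
[-0.6170 0.4934 0.2178]·P = 0.0333;  [-0.6198 -0.4983 0.3475]·P = 0.0341
Cramer: x(z) = -0.0545+0.4566z;  y(z) = -0.0006+0.1295z
sphere 1 gives Az²+Bz+C=0 with A=1.2252, B=0.0939, C=-0.0320;  B²−4AC=0.1655;  roots -0.2043, 0.1277;  negative root z = -0.2043
x = -0.1477, y = -0.0271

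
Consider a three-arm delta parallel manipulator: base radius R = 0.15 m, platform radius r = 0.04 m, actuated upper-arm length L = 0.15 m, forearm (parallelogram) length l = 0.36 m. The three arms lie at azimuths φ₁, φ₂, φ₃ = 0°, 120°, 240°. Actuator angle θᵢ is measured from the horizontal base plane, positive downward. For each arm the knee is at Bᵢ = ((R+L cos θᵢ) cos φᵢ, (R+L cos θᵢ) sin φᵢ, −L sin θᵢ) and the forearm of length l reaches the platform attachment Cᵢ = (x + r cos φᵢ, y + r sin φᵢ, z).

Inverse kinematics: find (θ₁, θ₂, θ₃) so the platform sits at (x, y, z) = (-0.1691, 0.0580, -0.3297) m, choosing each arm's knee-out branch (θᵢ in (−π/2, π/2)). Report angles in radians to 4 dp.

θ₁ = 1.3962, θ₂ = 0.0871, θ₃ = 0.6106

φ1=0.0° → target in arm frame (-0.1691, 0.0580)
  A=0.2791, B=-0.3297, C=(l²−L²−A²−y'²−z²)/(2L)=-0.2762
  √(A²+B²)=0.4320;  θ1 = -0.8683+2.2645 ≈ 1.3962
rotate P by −φ2: (0.1348, 0.1174, -0.3297)
  A cos θ + B sin θ = C:  -0.0248·cos θ + -0.3297·sin θ = -0.0534
  γ=atan2(-0.3297,-0.0248)=-1.6458;  ψ=arccos(-0.1614)=1.7329;  θ2=γ+ψ≈0.0871
arm 3 (φ=240.0°): x'=0.0343, y'=-0.1754
  A=0.0757, B=-0.3297, C=(l²−L²−A²−y'²−z²)/(2L)=-0.1270
  θ3 = atan2(B,A) + arccos(C/0.3383) = 0.6106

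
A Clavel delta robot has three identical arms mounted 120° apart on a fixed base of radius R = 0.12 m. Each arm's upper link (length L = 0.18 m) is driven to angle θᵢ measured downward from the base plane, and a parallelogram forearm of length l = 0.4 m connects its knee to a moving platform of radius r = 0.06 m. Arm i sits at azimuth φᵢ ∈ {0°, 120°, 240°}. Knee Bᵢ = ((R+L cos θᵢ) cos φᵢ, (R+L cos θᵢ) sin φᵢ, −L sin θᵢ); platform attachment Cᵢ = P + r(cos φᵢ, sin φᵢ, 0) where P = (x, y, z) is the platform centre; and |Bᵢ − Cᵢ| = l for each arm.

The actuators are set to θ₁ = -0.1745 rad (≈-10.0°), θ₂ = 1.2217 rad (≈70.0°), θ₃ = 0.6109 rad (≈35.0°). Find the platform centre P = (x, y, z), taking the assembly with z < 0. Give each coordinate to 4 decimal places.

O1 = (0.2373·cos0.0°, 0.2373·sin0.0°, 0.0313) = (0.2373, 0.0000, 0.0313)
arm 2 at φ=120.0°: ρ2 = 0.1216;  O2 = (-0.0608, 0.1053, -0.1691)
arm 3 at φ=240.0°: ρ3 = 0.2074;  O3 = (-0.1037, -0.1797, -0.1032)
|O₂|²−|O₁|² = -0.0139;  |O₃|²−|O₁|² = -0.0036
linear system: -0.5961x+0.2106y = -0.0139−-0.4008z; -0.6820x+-0.3593y = -0.0036−-0.2690z
det = 0.3578;  x = 0.0160+-0.5608z,  y = -0.0205+0.3158z
sphere 1 gives Az²+Bz+C=0 with A=1.4142, B=0.1727, C=-0.1097;  B²−4AC=0.6502;  roots -0.3461, 0.2240;  negative root z = -0.3461
x = 0.2102, y = -0.1298

(0.2102, -0.1298, -0.3461)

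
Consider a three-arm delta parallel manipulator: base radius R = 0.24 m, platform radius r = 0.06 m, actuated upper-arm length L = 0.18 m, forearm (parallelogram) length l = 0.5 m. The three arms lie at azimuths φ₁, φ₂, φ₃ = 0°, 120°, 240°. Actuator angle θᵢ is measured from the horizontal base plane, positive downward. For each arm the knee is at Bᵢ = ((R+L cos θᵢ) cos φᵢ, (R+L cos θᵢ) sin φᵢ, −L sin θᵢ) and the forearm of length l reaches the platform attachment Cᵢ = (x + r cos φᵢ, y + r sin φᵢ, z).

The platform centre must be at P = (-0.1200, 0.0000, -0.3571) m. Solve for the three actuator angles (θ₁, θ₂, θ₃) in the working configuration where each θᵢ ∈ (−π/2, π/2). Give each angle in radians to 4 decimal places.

θ₁ = 0.6982, θ₂ = -0.1746, θ₃ = -0.1746

arm 1 (φ=0.0°): x'=-0.1200, y'=0.0000
  A=0.3000, B=-0.3571, C=(l²−L²−A²−y'²−z²)/(2L)=0.0002
  √(A²+B²)=0.4664;  θ1 = -0.8721+1.5703 ≈ 0.6982
rotate P by −φ2: (0.0600, 0.1039, -0.3571)
  A cos θ + B sin θ = C:  0.1200·cos θ + -0.3571·sin θ = 0.1802
  γ=atan2(-0.3571,0.1200)=-1.2466;  ψ=arccos(0.4784)=1.0720;  θ2=γ+ψ≈-0.1746
φ3=240.0° → target in arm frame (0.0600, -0.1039)
  e−x'=0.1200;  (l²−L²−(e−x')²−y'²−z²)/2L = 0.1802
  γ=atan2(-0.3571,0.1200)=-1.2466;  ψ=arccos(0.4784)=1.0720;  θ3=γ+ψ≈-0.1746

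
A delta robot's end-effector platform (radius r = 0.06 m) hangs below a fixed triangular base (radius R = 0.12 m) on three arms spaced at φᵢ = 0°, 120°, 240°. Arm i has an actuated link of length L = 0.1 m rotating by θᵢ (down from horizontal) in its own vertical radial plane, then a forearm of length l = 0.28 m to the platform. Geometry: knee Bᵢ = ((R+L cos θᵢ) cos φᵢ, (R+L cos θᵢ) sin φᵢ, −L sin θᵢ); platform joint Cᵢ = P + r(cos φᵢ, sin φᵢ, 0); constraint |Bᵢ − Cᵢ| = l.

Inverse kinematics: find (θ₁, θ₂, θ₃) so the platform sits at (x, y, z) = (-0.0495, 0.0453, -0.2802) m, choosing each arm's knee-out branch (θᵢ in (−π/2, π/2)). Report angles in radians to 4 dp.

θ₁ = 0.7856, θ₂ = 0.1749, θ₃ = 0.6111

arm 1 (φ=0.0°): x'=-0.0495, y'=0.0453
  A cos θ + B sin θ = C:  0.1095·cos θ + -0.2802·sin θ = -0.1208
  γ=atan2(-0.2802,0.1095)=-1.1983;  ψ=arccos(-0.4015)=1.9839;  θ1=γ+ψ≈0.7856
φ2=120.0° → target in arm frame (0.0640, 0.0202)
  A cos θ + B sin θ = C:  -0.0040·cos θ + -0.2802·sin θ = -0.0527
  θ2 = atan2(B,A) + arccos(C/0.2802) = 0.1749
arm 3 (φ=240.0°): x'=-0.0145, y'=-0.0655
  e−x'=0.0745;  (l²−L²−(e−x')²−y'²−z²)/2L = -0.0998
  √(A²+B²)=0.2899;  θ3 = -1.3110+1.9221 ≈ 0.6111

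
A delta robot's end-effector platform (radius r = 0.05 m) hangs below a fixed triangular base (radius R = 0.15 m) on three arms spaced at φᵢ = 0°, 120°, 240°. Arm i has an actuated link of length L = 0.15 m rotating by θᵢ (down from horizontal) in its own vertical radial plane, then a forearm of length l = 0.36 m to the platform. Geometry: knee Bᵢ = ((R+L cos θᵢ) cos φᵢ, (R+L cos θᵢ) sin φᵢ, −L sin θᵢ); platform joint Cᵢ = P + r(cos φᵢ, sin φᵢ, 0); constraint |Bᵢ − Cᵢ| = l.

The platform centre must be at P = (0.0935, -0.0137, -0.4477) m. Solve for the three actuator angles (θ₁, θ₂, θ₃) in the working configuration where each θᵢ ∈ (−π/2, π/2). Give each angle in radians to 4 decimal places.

rotate P by −φ1: (0.0935, -0.0137, -0.4477)
  A cos θ + B sin θ = C:  0.0065·cos θ + -0.4477·sin θ = -0.3119
  √(A²+B²)=0.4477;  θ1 = -1.5563+2.3414 ≈ 0.7851
rotate P by −φ2: (-0.0586, -0.0741, -0.4477)
  e−x'=0.1586;  (l²−L²−(e−x')²−y'²−z²)/2L = -0.4133
  θ2 = atan2(B,A) + arccos(C/0.4750) = 1.3960
rotate P by −φ3: (-0.0349, 0.0878, -0.4477)
  e−x'=0.1349;  (l²−L²−(e−x')²−y'²−z²)/2L = -0.3975
  γ=atan2(-0.4477,0.1349)=-1.2782;  ψ=arccos(-0.8501)=2.5869;  θ3=γ+ψ≈1.3088

θ₁ = 0.7851, θ₂ = 1.3960, θ₃ = 1.3088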